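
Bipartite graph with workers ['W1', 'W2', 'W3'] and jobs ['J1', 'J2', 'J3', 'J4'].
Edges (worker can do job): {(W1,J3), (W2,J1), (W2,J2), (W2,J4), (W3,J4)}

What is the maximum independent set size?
Maximum independent set = 4

By König's theorem:
- Min vertex cover = Max matching = 3
- Max independent set = Total vertices - Min vertex cover
- Max independent set = 7 - 3 = 4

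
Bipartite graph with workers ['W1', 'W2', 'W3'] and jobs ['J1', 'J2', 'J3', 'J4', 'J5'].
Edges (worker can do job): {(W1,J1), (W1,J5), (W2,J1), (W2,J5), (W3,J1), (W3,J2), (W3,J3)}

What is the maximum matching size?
Maximum matching size = 3

Maximum matching: {(W1,J5), (W2,J1), (W3,J3)}
Size: 3

This assigns 3 workers to 3 distinct jobs.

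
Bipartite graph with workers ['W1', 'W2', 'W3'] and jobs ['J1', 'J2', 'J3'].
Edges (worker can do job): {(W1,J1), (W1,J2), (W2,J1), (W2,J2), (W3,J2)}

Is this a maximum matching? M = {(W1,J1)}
No, size 1 is not maximum

Proposed matching has size 1.
Maximum matching size for this graph: 2.

This is NOT maximum - can be improved to size 2.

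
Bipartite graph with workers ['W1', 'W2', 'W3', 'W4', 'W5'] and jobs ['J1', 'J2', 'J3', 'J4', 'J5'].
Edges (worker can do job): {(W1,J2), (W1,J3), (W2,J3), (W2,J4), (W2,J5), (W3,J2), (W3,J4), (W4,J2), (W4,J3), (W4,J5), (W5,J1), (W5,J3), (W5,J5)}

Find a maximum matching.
Matching: {(W1,J3), (W2,J4), (W3,J2), (W4,J5), (W5,J1)}

Maximum matching (size 5):
  W1 → J3
  W2 → J4
  W3 → J2
  W4 → J5
  W5 → J1

Each worker is assigned to at most one job, and each job to at most one worker.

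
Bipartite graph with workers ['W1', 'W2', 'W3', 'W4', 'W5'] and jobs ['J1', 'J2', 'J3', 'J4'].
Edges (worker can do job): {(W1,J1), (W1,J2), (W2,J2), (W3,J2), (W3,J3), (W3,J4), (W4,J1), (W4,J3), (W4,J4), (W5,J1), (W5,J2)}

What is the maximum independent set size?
Maximum independent set = 5

By König's theorem:
- Min vertex cover = Max matching = 4
- Max independent set = Total vertices - Min vertex cover
- Max independent set = 9 - 4 = 5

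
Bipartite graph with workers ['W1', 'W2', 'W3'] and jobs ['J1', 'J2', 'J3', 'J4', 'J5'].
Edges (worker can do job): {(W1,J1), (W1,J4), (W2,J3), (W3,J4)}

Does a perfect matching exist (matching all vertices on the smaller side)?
Yes, perfect matching exists (size 3)

Perfect matching: {(W1,J1), (W2,J3), (W3,J4)}
All 3 vertices on the smaller side are matched.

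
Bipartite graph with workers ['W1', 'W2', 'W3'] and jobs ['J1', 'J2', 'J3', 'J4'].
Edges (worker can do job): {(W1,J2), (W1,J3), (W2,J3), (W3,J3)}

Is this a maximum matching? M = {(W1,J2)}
No, size 1 is not maximum

Proposed matching has size 1.
Maximum matching size for this graph: 2.

This is NOT maximum - can be improved to size 2.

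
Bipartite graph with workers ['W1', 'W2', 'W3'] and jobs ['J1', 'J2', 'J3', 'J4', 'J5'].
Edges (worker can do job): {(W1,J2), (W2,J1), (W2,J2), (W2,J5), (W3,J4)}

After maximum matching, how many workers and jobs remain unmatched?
Unmatched: 0 workers, 2 jobs

Maximum matching size: 3
Workers: 3 total, 3 matched, 0 unmatched
Jobs: 5 total, 3 matched, 2 unmatched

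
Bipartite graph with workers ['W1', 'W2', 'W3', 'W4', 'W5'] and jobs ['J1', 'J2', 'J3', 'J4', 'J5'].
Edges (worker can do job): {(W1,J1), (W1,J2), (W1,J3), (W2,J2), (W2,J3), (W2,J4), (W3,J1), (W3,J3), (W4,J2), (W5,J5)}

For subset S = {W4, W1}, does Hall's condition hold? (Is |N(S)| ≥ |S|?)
Yes: |N(S)| = 3, |S| = 2

Subset S = {W4, W1}
Neighbors N(S) = {J1, J2, J3}

|N(S)| = 3, |S| = 2
Hall's condition: |N(S)| ≥ |S| is satisfied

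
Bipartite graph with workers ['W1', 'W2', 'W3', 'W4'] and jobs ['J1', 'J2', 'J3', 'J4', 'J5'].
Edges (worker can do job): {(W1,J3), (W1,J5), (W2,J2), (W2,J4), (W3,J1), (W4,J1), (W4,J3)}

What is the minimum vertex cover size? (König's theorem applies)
Minimum vertex cover size = 4

By König's theorem: in bipartite graphs,
min vertex cover = max matching = 4

Maximum matching has size 4, so minimum vertex cover also has size 4.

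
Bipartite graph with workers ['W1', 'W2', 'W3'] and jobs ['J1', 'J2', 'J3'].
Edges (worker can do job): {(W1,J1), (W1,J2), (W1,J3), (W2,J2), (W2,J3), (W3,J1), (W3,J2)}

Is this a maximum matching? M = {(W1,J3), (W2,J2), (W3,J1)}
Yes, size 3 is maximum

Proposed matching has size 3.
Maximum matching size for this graph: 3.

This is a maximum matching.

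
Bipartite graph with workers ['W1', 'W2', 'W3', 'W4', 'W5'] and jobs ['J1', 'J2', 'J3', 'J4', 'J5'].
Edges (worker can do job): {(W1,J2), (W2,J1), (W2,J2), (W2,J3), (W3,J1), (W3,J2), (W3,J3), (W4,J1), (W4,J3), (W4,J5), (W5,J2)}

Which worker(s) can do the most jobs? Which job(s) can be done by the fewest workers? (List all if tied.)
Most versatile: W2, W3, W4 (3 jobs); Least covered: J4 (0 workers)

Worker degrees (jobs they can do): W1:1, W2:3, W3:3, W4:3, W5:1
Job degrees (workers who can do it): J1:3, J2:4, J3:3, J4:0, J5:1

Maximum worker degree is 3, achieved by: W2, W3, W4
Minimum job degree is 0, achieved by: J4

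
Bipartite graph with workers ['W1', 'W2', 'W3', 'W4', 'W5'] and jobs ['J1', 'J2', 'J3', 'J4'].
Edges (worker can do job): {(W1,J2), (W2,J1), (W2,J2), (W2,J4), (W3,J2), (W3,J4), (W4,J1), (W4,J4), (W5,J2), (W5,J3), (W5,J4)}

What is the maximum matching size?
Maximum matching size = 4

Maximum matching: {(W1,J2), (W3,J4), (W4,J1), (W5,J3)}
Size: 4

This assigns 4 workers to 4 distinct jobs.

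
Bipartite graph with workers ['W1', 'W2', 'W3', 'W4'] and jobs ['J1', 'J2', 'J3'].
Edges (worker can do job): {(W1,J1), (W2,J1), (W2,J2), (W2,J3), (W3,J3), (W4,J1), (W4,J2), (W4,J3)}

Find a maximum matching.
Matching: {(W1,J1), (W3,J3), (W4,J2)}

Maximum matching (size 3):
  W1 → J1
  W3 → J3
  W4 → J2

Each worker is assigned to at most one job, and each job to at most one worker.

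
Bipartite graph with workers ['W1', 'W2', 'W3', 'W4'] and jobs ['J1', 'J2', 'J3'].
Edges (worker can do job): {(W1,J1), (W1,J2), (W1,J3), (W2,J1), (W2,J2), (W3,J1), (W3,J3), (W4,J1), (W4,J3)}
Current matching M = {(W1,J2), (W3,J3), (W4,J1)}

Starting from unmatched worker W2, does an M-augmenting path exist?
No augmenting path from W2

Alternating search from W2 reaches jobs: {J1, J2, J3}.
Every reachable job is already matched in M, and following those matched edges back to workers exposes no further unvisited jobs.
No M-augmenting path from W2 exists.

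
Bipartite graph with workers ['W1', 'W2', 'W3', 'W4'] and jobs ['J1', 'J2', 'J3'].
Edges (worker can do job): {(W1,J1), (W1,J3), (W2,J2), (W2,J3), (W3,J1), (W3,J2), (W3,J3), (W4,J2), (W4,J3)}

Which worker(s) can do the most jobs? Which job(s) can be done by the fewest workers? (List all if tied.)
Most versatile: W3 (3 jobs); Least covered: J1 (2 workers)

Worker degrees (jobs they can do): W1:2, W2:2, W3:3, W4:2
Job degrees (workers who can do it): J1:2, J2:3, J3:4

Maximum worker degree is 3, achieved by: W3
Minimum job degree is 2, achieved by: J1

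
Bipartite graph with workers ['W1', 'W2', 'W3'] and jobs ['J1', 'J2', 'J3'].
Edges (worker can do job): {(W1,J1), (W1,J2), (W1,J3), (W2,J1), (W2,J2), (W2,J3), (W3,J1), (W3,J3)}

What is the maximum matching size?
Maximum matching size = 3

Maximum matching: {(W1,J2), (W2,J3), (W3,J1)}
Size: 3

This assigns 3 workers to 3 distinct jobs.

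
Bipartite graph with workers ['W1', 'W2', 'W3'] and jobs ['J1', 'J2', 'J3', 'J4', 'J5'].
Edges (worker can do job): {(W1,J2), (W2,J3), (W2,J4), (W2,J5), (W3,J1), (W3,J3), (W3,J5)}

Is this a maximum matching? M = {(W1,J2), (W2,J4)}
No, size 2 is not maximum

Proposed matching has size 2.
Maximum matching size for this graph: 3.

This is NOT maximum - can be improved to size 3.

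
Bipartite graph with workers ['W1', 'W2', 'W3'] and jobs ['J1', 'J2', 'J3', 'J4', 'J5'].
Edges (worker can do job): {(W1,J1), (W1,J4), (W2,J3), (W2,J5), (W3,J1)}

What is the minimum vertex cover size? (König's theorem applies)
Minimum vertex cover size = 3

By König's theorem: in bipartite graphs,
min vertex cover = max matching = 3

Maximum matching has size 3, so minimum vertex cover also has size 3.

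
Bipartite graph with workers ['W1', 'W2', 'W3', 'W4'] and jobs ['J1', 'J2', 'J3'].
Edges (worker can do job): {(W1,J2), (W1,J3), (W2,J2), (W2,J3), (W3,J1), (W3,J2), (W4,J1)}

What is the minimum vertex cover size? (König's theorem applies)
Minimum vertex cover size = 3

By König's theorem: in bipartite graphs,
min vertex cover = max matching = 3

Maximum matching has size 3, so minimum vertex cover also has size 3.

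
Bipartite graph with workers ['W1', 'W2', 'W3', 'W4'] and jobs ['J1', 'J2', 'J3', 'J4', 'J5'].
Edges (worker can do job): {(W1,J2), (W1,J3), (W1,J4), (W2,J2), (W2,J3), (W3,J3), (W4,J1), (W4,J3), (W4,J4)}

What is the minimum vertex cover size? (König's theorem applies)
Minimum vertex cover size = 4

By König's theorem: in bipartite graphs,
min vertex cover = max matching = 4

Maximum matching has size 4, so minimum vertex cover also has size 4.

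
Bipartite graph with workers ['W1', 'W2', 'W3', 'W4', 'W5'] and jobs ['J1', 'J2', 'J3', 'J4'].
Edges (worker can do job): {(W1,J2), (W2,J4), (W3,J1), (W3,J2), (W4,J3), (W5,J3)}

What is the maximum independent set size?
Maximum independent set = 5

By König's theorem:
- Min vertex cover = Max matching = 4
- Max independent set = Total vertices - Min vertex cover
- Max independent set = 9 - 4 = 5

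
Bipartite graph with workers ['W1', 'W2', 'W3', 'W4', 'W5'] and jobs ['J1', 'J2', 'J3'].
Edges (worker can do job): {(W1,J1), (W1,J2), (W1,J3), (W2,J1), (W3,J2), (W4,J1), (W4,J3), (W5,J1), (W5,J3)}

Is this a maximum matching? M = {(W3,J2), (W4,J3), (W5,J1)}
Yes, size 3 is maximum

Proposed matching has size 3.
Maximum matching size for this graph: 3.

This is a maximum matching.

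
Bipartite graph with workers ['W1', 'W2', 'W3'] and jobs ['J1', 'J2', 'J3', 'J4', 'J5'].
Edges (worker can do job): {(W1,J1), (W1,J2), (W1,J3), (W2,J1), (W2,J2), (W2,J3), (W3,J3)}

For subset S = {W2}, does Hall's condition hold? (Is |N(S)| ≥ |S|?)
Yes: |N(S)| = 3, |S| = 1

Subset S = {W2}
Neighbors N(S) = {J1, J2, J3}

|N(S)| = 3, |S| = 1
Hall's condition: |N(S)| ≥ |S| is satisfied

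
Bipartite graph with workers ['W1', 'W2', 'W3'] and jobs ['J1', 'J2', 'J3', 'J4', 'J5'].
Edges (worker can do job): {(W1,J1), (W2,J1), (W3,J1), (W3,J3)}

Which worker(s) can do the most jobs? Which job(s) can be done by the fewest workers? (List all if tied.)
Most versatile: W3 (2 jobs); Least covered: J2, J4, J5 (0 workers)

Worker degrees (jobs they can do): W1:1, W2:1, W3:2
Job degrees (workers who can do it): J1:3, J2:0, J3:1, J4:0, J5:0

Maximum worker degree is 2, achieved by: W3
Minimum job degree is 0, achieved by: J2, J4, J5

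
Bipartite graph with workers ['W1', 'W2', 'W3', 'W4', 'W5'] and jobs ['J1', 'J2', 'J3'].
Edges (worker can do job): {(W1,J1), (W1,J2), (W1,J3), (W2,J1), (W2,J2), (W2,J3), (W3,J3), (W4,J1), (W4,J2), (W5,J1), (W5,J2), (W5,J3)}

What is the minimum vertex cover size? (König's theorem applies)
Minimum vertex cover size = 3

By König's theorem: in bipartite graphs,
min vertex cover = max matching = 3

Maximum matching has size 3, so minimum vertex cover also has size 3.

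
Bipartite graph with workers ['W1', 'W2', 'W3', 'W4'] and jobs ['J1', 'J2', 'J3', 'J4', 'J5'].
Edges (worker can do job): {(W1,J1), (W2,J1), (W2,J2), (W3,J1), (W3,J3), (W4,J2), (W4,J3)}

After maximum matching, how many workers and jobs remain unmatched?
Unmatched: 1 workers, 2 jobs

Maximum matching size: 3
Workers: 4 total, 3 matched, 1 unmatched
Jobs: 5 total, 3 matched, 2 unmatched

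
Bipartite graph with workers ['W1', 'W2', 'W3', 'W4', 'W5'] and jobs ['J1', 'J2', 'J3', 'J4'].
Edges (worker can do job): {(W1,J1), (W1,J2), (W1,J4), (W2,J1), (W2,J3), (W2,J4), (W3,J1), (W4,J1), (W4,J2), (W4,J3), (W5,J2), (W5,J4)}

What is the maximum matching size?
Maximum matching size = 4

Maximum matching: {(W2,J3), (W3,J1), (W4,J2), (W5,J4)}
Size: 4

This assigns 4 workers to 4 distinct jobs.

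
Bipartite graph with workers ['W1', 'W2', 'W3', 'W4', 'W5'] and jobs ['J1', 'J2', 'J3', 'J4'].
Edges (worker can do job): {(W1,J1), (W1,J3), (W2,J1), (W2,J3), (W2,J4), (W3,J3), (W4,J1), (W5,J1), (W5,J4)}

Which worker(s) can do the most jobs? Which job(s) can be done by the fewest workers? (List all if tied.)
Most versatile: W2 (3 jobs); Least covered: J2 (0 workers)

Worker degrees (jobs they can do): W1:2, W2:3, W3:1, W4:1, W5:2
Job degrees (workers who can do it): J1:4, J2:0, J3:3, J4:2

Maximum worker degree is 3, achieved by: W2
Minimum job degree is 0, achieved by: J2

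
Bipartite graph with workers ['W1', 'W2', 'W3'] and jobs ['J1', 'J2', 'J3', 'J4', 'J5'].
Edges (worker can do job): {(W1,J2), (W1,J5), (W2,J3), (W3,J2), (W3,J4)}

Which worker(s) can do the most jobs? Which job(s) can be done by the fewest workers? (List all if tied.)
Most versatile: W1, W3 (2 jobs); Least covered: J1 (0 workers)

Worker degrees (jobs they can do): W1:2, W2:1, W3:2
Job degrees (workers who can do it): J1:0, J2:2, J3:1, J4:1, J5:1

Maximum worker degree is 2, achieved by: W1, W3
Minimum job degree is 0, achieved by: J1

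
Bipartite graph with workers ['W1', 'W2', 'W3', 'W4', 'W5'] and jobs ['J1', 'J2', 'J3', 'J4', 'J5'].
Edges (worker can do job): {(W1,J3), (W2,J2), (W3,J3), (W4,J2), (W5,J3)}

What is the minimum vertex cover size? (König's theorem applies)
Minimum vertex cover size = 2

By König's theorem: in bipartite graphs,
min vertex cover = max matching = 2

Maximum matching has size 2, so minimum vertex cover also has size 2.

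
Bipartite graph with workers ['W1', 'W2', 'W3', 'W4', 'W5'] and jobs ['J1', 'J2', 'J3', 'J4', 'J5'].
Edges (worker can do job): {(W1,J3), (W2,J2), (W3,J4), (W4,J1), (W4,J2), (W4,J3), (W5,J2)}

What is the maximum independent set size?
Maximum independent set = 6

By König's theorem:
- Min vertex cover = Max matching = 4
- Max independent set = Total vertices - Min vertex cover
- Max independent set = 10 - 4 = 6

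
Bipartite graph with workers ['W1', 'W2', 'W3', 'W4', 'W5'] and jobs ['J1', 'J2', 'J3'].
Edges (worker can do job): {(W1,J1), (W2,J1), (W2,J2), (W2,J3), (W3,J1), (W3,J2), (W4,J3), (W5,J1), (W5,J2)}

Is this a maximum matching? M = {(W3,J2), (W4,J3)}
No, size 2 is not maximum

Proposed matching has size 2.
Maximum matching size for this graph: 3.

This is NOT maximum - can be improved to size 3.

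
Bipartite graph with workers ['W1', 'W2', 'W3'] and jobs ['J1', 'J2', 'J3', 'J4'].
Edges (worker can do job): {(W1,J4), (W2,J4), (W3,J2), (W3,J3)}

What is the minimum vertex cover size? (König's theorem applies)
Minimum vertex cover size = 2

By König's theorem: in bipartite graphs,
min vertex cover = max matching = 2

Maximum matching has size 2, so minimum vertex cover also has size 2.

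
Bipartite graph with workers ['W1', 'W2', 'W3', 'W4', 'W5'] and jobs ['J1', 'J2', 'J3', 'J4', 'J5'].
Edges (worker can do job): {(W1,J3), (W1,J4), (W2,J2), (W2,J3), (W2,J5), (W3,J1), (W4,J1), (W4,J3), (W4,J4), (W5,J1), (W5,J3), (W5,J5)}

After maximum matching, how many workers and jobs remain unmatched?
Unmatched: 0 workers, 0 jobs

Maximum matching size: 5
Workers: 5 total, 5 matched, 0 unmatched
Jobs: 5 total, 5 matched, 0 unmatched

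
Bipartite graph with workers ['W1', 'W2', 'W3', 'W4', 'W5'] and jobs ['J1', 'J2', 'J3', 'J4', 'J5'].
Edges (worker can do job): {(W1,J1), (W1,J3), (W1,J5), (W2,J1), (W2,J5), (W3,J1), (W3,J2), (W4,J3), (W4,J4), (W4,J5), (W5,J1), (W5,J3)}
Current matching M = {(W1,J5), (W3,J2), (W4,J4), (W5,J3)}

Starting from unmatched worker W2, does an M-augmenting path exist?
Yes: W2 → J5 → W1 → J3 → W5 → J1

An M-augmenting path alternates non-matching / matching edges, starting and ending at unmatched vertices.
Path: W2 → J5 → W1 → J3 → W5 → J1
(J1 is unmatched in M, so the path is augmenting.)
Flipping edges along this path would increase |M| from 4 to 5.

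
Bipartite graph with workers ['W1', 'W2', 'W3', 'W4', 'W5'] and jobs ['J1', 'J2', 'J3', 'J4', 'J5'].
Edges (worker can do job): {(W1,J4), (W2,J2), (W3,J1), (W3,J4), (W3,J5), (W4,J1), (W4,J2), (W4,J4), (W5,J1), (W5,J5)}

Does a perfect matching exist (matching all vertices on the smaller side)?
No, maximum matching has size 4 < 5

Maximum matching has size 4, need 5 for perfect matching.
Unmatched workers: ['W2']
Unmatched jobs: ['J3']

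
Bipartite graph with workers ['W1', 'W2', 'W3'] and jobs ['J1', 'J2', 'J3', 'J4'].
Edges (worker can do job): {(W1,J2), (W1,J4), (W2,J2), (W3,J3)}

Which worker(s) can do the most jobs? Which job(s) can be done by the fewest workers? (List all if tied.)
Most versatile: W1 (2 jobs); Least covered: J1 (0 workers)

Worker degrees (jobs they can do): W1:2, W2:1, W3:1
Job degrees (workers who can do it): J1:0, J2:2, J3:1, J4:1

Maximum worker degree is 2, achieved by: W1
Minimum job degree is 0, achieved by: J1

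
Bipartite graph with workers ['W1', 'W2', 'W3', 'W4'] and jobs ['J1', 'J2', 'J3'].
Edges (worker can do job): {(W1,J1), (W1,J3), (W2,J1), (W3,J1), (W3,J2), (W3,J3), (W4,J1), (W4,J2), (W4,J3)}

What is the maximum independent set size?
Maximum independent set = 4

By König's theorem:
- Min vertex cover = Max matching = 3
- Max independent set = Total vertices - Min vertex cover
- Max independent set = 7 - 3 = 4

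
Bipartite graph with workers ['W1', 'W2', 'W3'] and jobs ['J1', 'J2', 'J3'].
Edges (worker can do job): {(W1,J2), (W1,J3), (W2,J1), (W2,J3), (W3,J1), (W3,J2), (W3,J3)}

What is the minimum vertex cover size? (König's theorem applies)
Minimum vertex cover size = 3

By König's theorem: in bipartite graphs,
min vertex cover = max matching = 3

Maximum matching has size 3, so minimum vertex cover also has size 3.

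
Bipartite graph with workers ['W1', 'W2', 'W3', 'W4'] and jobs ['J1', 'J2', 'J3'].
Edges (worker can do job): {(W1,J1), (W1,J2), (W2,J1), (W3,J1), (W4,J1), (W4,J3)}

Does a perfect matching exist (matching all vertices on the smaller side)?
Yes, perfect matching exists (size 3)

Perfect matching: {(W1,J2), (W3,J1), (W4,J3)}
All 3 vertices on the smaller side are matched.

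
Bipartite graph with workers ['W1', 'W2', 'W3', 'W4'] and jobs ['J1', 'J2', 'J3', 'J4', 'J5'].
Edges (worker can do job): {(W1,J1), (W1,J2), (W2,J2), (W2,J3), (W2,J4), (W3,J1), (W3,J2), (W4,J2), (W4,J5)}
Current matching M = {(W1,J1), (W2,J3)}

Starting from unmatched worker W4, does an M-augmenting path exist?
Yes: W4 → J5

An M-augmenting path alternates non-matching / matching edges, starting and ending at unmatched vertices.
Path: W4 → J5
(J5 is unmatched in M, so the path is augmenting.)
Flipping edges along this path would increase |M| from 2 to 3.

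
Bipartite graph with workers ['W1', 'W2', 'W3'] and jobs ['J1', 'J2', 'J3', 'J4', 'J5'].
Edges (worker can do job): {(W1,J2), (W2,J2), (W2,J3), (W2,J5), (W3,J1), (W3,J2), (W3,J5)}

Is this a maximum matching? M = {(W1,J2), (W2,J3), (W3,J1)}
Yes, size 3 is maximum

Proposed matching has size 3.
Maximum matching size for this graph: 3.

This is a maximum matching.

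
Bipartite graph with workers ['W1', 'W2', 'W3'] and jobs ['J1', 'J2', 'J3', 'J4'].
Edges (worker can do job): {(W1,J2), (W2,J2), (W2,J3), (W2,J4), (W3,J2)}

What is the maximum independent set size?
Maximum independent set = 5

By König's theorem:
- Min vertex cover = Max matching = 2
- Max independent set = Total vertices - Min vertex cover
- Max independent set = 7 - 2 = 5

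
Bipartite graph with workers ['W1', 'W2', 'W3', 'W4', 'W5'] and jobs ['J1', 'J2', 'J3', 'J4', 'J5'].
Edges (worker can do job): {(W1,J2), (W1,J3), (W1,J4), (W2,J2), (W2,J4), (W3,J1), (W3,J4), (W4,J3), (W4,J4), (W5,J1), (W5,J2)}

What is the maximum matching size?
Maximum matching size = 4

Maximum matching: {(W1,J2), (W3,J4), (W4,J3), (W5,J1)}
Size: 4

This assigns 4 workers to 4 distinct jobs.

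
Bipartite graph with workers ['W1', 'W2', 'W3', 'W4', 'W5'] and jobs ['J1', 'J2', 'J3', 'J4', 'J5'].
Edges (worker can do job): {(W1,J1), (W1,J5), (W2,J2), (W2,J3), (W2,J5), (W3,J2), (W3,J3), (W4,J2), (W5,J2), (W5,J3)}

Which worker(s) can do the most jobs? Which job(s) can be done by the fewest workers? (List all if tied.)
Most versatile: W2 (3 jobs); Least covered: J4 (0 workers)

Worker degrees (jobs they can do): W1:2, W2:3, W3:2, W4:1, W5:2
Job degrees (workers who can do it): J1:1, J2:4, J3:3, J4:0, J5:2

Maximum worker degree is 3, achieved by: W2
Minimum job degree is 0, achieved by: J4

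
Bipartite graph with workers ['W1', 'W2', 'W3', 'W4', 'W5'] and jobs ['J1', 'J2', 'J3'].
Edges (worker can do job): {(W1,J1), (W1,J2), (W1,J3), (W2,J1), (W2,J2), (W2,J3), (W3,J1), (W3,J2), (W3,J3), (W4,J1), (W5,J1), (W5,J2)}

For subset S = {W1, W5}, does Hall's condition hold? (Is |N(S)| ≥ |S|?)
Yes: |N(S)| = 3, |S| = 2

Subset S = {W1, W5}
Neighbors N(S) = {J1, J2, J3}

|N(S)| = 3, |S| = 2
Hall's condition: |N(S)| ≥ |S| is satisfied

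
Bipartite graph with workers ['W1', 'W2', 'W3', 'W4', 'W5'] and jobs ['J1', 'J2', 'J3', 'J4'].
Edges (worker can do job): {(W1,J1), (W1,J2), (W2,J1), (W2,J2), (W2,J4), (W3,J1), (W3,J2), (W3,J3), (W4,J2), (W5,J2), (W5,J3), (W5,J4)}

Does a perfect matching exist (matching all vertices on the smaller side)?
Yes, perfect matching exists (size 4)

Perfect matching: {(W1,J1), (W2,J4), (W3,J3), (W5,J2)}
All 4 vertices on the smaller side are matched.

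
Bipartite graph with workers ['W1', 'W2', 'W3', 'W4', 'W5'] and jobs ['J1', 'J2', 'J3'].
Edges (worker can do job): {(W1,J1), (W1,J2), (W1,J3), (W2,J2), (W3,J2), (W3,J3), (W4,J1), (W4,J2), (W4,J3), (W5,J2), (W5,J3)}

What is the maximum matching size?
Maximum matching size = 3

Maximum matching: {(W3,J2), (W4,J1), (W5,J3)}
Size: 3

This assigns 3 workers to 3 distinct jobs.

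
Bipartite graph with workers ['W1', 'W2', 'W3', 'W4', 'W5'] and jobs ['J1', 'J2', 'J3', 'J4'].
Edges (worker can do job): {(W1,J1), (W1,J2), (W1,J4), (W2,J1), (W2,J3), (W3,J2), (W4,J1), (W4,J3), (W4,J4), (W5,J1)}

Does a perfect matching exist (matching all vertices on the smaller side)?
Yes, perfect matching exists (size 4)

Perfect matching: {(W2,J3), (W3,J2), (W4,J4), (W5,J1)}
All 4 vertices on the smaller side are matched.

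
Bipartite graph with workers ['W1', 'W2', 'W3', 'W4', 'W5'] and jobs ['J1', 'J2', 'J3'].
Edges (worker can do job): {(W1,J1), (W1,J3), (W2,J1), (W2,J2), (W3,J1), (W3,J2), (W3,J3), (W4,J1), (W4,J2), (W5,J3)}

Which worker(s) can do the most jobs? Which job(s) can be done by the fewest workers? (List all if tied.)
Most versatile: W3 (3 jobs); Least covered: J2, J3 (3 workers)

Worker degrees (jobs they can do): W1:2, W2:2, W3:3, W4:2, W5:1
Job degrees (workers who can do it): J1:4, J2:3, J3:3

Maximum worker degree is 3, achieved by: W3
Minimum job degree is 3, achieved by: J2, J3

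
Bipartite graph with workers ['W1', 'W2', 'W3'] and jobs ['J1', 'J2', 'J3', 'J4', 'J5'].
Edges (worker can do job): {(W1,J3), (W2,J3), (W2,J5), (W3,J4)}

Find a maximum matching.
Matching: {(W1,J3), (W2,J5), (W3,J4)}

Maximum matching (size 3):
  W1 → J3
  W2 → J5
  W3 → J4

Each worker is assigned to at most one job, and each job to at most one worker.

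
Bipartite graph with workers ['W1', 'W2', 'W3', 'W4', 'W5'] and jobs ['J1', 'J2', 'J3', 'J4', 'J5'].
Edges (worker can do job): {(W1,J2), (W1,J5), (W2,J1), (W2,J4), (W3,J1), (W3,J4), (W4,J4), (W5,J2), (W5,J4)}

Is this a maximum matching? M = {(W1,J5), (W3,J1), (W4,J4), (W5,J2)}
Yes, size 4 is maximum

Proposed matching has size 4.
Maximum matching size for this graph: 4.

This is a maximum matching.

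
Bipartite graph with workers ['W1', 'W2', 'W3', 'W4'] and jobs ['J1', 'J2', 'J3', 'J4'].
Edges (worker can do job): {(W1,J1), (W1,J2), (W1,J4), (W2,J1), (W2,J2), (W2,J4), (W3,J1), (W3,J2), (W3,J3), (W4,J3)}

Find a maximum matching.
Matching: {(W1,J2), (W2,J4), (W3,J1), (W4,J3)}

Maximum matching (size 4):
  W1 → J2
  W2 → J4
  W3 → J1
  W4 → J3

Each worker is assigned to at most one job, and each job to at most one worker.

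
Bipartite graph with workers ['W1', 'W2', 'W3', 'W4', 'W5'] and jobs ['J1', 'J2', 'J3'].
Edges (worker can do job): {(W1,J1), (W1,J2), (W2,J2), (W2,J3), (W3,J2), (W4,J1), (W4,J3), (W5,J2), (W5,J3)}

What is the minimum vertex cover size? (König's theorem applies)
Minimum vertex cover size = 3

By König's theorem: in bipartite graphs,
min vertex cover = max matching = 3

Maximum matching has size 3, so minimum vertex cover also has size 3.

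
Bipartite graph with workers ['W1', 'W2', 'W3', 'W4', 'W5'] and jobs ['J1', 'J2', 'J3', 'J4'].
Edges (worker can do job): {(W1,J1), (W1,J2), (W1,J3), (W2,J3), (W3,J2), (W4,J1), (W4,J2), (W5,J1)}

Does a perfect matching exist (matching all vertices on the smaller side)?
No, maximum matching has size 3 < 4

Maximum matching has size 3, need 4 for perfect matching.
Unmatched workers: ['W4', 'W2']
Unmatched jobs: ['J4']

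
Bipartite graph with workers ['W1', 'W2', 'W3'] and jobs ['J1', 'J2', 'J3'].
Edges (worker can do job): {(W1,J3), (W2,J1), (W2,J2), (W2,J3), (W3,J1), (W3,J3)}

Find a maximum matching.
Matching: {(W1,J3), (W2,J2), (W3,J1)}

Maximum matching (size 3):
  W1 → J3
  W2 → J2
  W3 → J1

Each worker is assigned to at most one job, and each job to at most one worker.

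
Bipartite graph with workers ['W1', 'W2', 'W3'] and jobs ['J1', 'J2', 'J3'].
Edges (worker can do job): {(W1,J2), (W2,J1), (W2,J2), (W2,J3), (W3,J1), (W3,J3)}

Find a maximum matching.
Matching: {(W1,J2), (W2,J1), (W3,J3)}

Maximum matching (size 3):
  W1 → J2
  W2 → J1
  W3 → J3

Each worker is assigned to at most one job, and each job to at most one worker.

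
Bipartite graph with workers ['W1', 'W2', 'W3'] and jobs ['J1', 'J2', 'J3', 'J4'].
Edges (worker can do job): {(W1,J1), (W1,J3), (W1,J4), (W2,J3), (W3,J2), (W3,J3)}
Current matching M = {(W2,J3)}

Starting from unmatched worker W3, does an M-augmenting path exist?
Yes: W3 → J2

An M-augmenting path alternates non-matching / matching edges, starting and ending at unmatched vertices.
Path: W3 → J2
(J2 is unmatched in M, so the path is augmenting.)
Flipping edges along this path would increase |M| from 1 to 2.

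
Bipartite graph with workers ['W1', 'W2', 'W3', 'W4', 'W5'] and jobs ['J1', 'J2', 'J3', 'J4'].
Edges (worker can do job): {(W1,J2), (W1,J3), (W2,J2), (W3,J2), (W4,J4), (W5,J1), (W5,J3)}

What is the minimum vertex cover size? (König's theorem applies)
Minimum vertex cover size = 4

By König's theorem: in bipartite graphs,
min vertex cover = max matching = 4

Maximum matching has size 4, so minimum vertex cover also has size 4.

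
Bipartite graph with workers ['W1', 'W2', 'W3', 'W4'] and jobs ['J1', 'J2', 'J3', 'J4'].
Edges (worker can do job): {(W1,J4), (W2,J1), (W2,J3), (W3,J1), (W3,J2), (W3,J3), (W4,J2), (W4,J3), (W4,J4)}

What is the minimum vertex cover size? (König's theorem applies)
Minimum vertex cover size = 4

By König's theorem: in bipartite graphs,
min vertex cover = max matching = 4

Maximum matching has size 4, so minimum vertex cover also has size 4.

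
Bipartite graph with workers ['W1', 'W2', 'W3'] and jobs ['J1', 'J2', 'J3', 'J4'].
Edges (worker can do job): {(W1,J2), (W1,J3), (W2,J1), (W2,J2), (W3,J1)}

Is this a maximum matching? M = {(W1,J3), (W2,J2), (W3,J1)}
Yes, size 3 is maximum

Proposed matching has size 3.
Maximum matching size for this graph: 3.

This is a maximum matching.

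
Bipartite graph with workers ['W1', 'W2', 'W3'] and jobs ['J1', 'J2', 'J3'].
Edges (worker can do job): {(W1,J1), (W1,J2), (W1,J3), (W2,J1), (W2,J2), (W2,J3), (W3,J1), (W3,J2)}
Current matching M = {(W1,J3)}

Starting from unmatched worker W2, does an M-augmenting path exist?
Yes: W2 → J2

An M-augmenting path alternates non-matching / matching edges, starting and ending at unmatched vertices.
Path: W2 → J2
(J2 is unmatched in M, so the path is augmenting.)
Flipping edges along this path would increase |M| from 1 to 2.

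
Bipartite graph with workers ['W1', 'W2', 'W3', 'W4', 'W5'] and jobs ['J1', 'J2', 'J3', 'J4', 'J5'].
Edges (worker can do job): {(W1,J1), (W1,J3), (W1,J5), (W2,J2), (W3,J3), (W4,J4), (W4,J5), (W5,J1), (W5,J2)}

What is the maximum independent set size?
Maximum independent set = 5

By König's theorem:
- Min vertex cover = Max matching = 5
- Max independent set = Total vertices - Min vertex cover
- Max independent set = 10 - 5 = 5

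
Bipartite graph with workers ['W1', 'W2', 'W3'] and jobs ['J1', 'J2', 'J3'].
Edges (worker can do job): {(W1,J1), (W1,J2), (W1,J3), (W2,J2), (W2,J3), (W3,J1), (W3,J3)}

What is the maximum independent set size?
Maximum independent set = 3

By König's theorem:
- Min vertex cover = Max matching = 3
- Max independent set = Total vertices - Min vertex cover
- Max independent set = 6 - 3 = 3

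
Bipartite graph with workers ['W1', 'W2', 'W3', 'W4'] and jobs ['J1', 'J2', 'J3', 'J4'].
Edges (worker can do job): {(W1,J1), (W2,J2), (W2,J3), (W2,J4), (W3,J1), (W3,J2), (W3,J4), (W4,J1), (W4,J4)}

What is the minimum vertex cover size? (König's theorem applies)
Minimum vertex cover size = 4

By König's theorem: in bipartite graphs,
min vertex cover = max matching = 4

Maximum matching has size 4, so minimum vertex cover also has size 4.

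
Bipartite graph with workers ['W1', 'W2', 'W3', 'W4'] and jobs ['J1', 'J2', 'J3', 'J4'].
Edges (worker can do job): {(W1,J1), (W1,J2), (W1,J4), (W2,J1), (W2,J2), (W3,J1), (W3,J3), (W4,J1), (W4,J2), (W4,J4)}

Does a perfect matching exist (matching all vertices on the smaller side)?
Yes, perfect matching exists (size 4)

Perfect matching: {(W1,J4), (W2,J2), (W3,J3), (W4,J1)}
All 4 vertices on the smaller side are matched.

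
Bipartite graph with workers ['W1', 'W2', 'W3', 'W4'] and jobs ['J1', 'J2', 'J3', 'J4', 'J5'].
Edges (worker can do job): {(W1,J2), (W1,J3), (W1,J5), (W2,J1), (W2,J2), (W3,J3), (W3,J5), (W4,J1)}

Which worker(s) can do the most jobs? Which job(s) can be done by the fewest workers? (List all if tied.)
Most versatile: W1 (3 jobs); Least covered: J4 (0 workers)

Worker degrees (jobs they can do): W1:3, W2:2, W3:2, W4:1
Job degrees (workers who can do it): J1:2, J2:2, J3:2, J4:0, J5:2

Maximum worker degree is 3, achieved by: W1
Minimum job degree is 0, achieved by: J4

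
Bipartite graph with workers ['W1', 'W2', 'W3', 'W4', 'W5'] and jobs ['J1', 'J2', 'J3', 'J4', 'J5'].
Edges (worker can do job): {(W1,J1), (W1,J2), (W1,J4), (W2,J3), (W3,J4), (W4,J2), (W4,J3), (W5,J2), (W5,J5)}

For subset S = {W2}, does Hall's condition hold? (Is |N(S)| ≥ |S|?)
Yes: |N(S)| = 1, |S| = 1

Subset S = {W2}
Neighbors N(S) = {J3}

|N(S)| = 1, |S| = 1
Hall's condition: |N(S)| ≥ |S| is satisfied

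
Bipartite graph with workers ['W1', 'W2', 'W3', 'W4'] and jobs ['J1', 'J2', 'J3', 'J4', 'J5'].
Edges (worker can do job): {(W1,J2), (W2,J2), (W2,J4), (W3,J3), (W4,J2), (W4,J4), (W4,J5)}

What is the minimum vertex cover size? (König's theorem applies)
Minimum vertex cover size = 4

By König's theorem: in bipartite graphs,
min vertex cover = max matching = 4

Maximum matching has size 4, so minimum vertex cover also has size 4.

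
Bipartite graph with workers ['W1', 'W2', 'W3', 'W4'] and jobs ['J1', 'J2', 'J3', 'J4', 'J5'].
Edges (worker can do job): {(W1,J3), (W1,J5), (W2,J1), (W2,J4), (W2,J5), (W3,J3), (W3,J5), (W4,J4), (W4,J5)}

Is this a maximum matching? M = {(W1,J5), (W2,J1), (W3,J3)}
No, size 3 is not maximum

Proposed matching has size 3.
Maximum matching size for this graph: 4.

This is NOT maximum - can be improved to size 4.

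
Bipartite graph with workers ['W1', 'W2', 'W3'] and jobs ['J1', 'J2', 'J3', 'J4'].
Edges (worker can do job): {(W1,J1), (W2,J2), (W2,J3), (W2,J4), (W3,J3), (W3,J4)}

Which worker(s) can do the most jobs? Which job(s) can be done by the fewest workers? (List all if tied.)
Most versatile: W2 (3 jobs); Least covered: J1, J2 (1 workers)

Worker degrees (jobs they can do): W1:1, W2:3, W3:2
Job degrees (workers who can do it): J1:1, J2:1, J3:2, J4:2

Maximum worker degree is 3, achieved by: W2
Minimum job degree is 1, achieved by: J1, J2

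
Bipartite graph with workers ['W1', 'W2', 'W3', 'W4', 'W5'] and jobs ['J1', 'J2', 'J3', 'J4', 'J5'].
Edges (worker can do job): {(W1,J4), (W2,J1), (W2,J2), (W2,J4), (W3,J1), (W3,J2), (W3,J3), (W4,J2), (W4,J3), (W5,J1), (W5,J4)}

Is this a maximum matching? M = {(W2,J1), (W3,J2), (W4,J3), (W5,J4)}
Yes, size 4 is maximum

Proposed matching has size 4.
Maximum matching size for this graph: 4.

This is a maximum matching.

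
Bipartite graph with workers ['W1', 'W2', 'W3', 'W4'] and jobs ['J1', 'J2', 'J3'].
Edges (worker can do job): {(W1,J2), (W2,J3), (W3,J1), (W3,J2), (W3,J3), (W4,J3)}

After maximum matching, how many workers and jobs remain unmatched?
Unmatched: 1 workers, 0 jobs

Maximum matching size: 3
Workers: 4 total, 3 matched, 1 unmatched
Jobs: 3 total, 3 matched, 0 unmatched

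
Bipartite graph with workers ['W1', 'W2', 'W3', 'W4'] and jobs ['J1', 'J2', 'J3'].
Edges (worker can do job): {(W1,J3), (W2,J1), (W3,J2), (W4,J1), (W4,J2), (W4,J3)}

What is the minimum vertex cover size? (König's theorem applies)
Minimum vertex cover size = 3

By König's theorem: in bipartite graphs,
min vertex cover = max matching = 3

Maximum matching has size 3, so minimum vertex cover also has size 3.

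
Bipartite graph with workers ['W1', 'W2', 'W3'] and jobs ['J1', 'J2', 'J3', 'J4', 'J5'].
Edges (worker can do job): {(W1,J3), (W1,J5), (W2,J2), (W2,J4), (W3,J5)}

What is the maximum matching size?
Maximum matching size = 3

Maximum matching: {(W1,J3), (W2,J4), (W3,J5)}
Size: 3

This assigns 3 workers to 3 distinct jobs.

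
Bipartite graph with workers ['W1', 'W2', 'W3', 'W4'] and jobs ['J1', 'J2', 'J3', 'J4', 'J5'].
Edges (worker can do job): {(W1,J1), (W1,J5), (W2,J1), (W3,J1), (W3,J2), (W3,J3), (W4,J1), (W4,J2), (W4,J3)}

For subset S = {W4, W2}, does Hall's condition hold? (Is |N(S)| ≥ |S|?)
Yes: |N(S)| = 3, |S| = 2

Subset S = {W4, W2}
Neighbors N(S) = {J1, J2, J3}

|N(S)| = 3, |S| = 2
Hall's condition: |N(S)| ≥ |S| is satisfied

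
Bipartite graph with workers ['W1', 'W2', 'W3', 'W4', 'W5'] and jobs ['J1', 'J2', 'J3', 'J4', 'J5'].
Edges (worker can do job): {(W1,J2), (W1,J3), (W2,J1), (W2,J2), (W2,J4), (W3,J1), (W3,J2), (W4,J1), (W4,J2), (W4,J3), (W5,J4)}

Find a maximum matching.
Matching: {(W1,J3), (W3,J2), (W4,J1), (W5,J4)}

Maximum matching (size 4):
  W1 → J3
  W3 → J2
  W4 → J1
  W5 → J4

Each worker is assigned to at most one job, and each job to at most one worker.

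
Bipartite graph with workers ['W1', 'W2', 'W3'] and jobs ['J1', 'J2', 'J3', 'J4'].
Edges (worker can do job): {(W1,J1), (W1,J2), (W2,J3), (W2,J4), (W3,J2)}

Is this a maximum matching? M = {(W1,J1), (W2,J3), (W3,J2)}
Yes, size 3 is maximum

Proposed matching has size 3.
Maximum matching size for this graph: 3.

This is a maximum matching.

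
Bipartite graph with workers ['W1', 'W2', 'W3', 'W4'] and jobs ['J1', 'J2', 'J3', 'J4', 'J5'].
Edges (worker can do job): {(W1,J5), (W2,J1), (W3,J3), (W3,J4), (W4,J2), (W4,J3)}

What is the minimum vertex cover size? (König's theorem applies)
Minimum vertex cover size = 4

By König's theorem: in bipartite graphs,
min vertex cover = max matching = 4

Maximum matching has size 4, so minimum vertex cover also has size 4.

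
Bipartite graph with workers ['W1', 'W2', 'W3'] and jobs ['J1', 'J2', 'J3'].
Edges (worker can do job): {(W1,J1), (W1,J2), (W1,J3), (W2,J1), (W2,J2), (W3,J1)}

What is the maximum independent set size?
Maximum independent set = 3

By König's theorem:
- Min vertex cover = Max matching = 3
- Max independent set = Total vertices - Min vertex cover
- Max independent set = 6 - 3 = 3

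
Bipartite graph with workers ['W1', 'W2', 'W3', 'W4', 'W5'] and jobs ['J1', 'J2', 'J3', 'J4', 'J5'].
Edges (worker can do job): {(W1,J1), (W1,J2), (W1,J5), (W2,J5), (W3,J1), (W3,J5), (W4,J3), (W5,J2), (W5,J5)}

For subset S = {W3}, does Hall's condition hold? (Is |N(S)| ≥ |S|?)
Yes: |N(S)| = 2, |S| = 1

Subset S = {W3}
Neighbors N(S) = {J1, J5}

|N(S)| = 2, |S| = 1
Hall's condition: |N(S)| ≥ |S| is satisfied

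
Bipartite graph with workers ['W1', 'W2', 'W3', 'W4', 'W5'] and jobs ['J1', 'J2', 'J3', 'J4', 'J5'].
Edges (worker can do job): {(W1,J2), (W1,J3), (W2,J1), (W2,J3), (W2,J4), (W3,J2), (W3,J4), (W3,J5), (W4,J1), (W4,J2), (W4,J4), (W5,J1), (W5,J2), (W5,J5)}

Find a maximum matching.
Matching: {(W1,J3), (W2,J1), (W3,J2), (W4,J4), (W5,J5)}

Maximum matching (size 5):
  W1 → J3
  W2 → J1
  W3 → J2
  W4 → J4
  W5 → J5

Each worker is assigned to at most one job, and each job to at most one worker.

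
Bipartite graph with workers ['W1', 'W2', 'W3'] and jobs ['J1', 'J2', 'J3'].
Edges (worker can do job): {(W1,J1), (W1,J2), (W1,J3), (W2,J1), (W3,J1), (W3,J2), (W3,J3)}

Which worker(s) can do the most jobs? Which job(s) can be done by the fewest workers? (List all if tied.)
Most versatile: W1, W3 (3 jobs); Least covered: J2, J3 (2 workers)

Worker degrees (jobs they can do): W1:3, W2:1, W3:3
Job degrees (workers who can do it): J1:3, J2:2, J3:2

Maximum worker degree is 3, achieved by: W1, W3
Minimum job degree is 2, achieved by: J2, J3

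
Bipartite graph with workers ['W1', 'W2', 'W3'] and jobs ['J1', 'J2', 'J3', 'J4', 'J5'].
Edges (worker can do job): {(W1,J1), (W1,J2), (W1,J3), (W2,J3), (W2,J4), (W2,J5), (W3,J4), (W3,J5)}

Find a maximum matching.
Matching: {(W1,J2), (W2,J3), (W3,J5)}

Maximum matching (size 3):
  W1 → J2
  W2 → J3
  W3 → J5

Each worker is assigned to at most one job, and each job to at most one worker.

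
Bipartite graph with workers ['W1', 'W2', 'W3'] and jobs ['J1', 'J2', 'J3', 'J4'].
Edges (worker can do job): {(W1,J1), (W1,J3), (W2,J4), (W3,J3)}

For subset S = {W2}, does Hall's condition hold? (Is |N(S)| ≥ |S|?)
Yes: |N(S)| = 1, |S| = 1

Subset S = {W2}
Neighbors N(S) = {J4}

|N(S)| = 1, |S| = 1
Hall's condition: |N(S)| ≥ |S| is satisfied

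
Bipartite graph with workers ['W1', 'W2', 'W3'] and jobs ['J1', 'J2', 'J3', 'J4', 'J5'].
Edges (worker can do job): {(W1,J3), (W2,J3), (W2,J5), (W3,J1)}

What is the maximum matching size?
Maximum matching size = 3

Maximum matching: {(W1,J3), (W2,J5), (W3,J1)}
Size: 3

This assigns 3 workers to 3 distinct jobs.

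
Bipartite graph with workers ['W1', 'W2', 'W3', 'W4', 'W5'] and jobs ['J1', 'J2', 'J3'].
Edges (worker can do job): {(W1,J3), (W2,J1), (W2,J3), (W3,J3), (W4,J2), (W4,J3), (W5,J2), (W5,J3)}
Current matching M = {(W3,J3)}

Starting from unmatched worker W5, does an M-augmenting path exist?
Yes: W5 → J2

An M-augmenting path alternates non-matching / matching edges, starting and ending at unmatched vertices.
Path: W5 → J2
(J2 is unmatched in M, so the path is augmenting.)
Flipping edges along this path would increase |M| from 1 to 2.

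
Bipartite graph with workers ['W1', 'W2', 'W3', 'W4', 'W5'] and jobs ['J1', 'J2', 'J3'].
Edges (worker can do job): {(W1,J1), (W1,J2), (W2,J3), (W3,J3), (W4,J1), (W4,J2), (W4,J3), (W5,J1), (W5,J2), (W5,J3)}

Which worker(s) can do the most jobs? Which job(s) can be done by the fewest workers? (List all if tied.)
Most versatile: W4, W5 (3 jobs); Least covered: J1, J2 (3 workers)

Worker degrees (jobs they can do): W1:2, W2:1, W3:1, W4:3, W5:3
Job degrees (workers who can do it): J1:3, J2:3, J3:4

Maximum worker degree is 3, achieved by: W4, W5
Minimum job degree is 3, achieved by: J1, J2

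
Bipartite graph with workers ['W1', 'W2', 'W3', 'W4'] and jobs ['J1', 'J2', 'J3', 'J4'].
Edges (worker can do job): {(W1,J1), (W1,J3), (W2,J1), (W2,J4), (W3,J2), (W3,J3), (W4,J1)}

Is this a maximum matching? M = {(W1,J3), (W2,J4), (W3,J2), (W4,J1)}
Yes, size 4 is maximum

Proposed matching has size 4.
Maximum matching size for this graph: 4.

This is a maximum matching.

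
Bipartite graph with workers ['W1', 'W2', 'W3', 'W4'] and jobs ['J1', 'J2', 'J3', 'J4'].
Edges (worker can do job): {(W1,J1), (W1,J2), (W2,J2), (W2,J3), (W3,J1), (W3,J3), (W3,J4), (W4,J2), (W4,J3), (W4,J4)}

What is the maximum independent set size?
Maximum independent set = 4

By König's theorem:
- Min vertex cover = Max matching = 4
- Max independent set = Total vertices - Min vertex cover
- Max independent set = 8 - 4 = 4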